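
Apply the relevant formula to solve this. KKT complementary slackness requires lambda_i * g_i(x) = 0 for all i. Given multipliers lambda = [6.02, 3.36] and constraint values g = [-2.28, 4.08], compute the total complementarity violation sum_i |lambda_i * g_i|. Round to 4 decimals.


KKT complementary slackness check:
lambda_1 * g_1 = 6.02 * -2.28 = -13.7256
lambda_2 * g_2 = 3.36 * 4.08 = 13.7088
Total violation = 13.7256 + 13.7088 = 27.4344


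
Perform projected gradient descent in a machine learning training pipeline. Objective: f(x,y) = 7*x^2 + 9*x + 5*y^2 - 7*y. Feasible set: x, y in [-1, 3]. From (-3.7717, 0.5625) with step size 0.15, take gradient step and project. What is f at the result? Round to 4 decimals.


Step 1: Compute gradient at (-3.7717, 0.5625).
grad_x = 2*7*-3.7717 + 9 = -43.8038
grad_y = 2*5*0.5625 - 7 = -1.375
Step 2: Gradient step.
x_raw = -3.7717 - 0.15*-43.8038 = 2.7989
y_raw = 0.5625 - 0.15*-1.375 = 0.7688
Step 3: Project onto [-1, 3].
x_proj = clip(2.7989) = 2.7989
y_proj = clip(0.7688) = 0.7688
Step 4: Evaluate f.
f(2.7989, 0.7688) = 77.5992


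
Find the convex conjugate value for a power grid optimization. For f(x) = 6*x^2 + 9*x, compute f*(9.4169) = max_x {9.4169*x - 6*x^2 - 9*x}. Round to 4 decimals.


f*(y) = sup_x {y*x - a*x^2 - b*x} = sup_x {(y-b)*x - a*x^2}
FOC: (y - b) - 2a*x = 0 => x* = (y - b)/(2a)
x* = (9.4169 - 9)/(2*6) = 0.0347
f*(9.4169) = (y-b)^2/(4a) = (9.4169 - 9)^2/(4*6)
= 0.1738/24 = 0.0072


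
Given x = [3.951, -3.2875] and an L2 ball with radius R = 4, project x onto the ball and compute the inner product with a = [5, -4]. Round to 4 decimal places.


Step 1: Compute ||x|| (intermediates to 6 decimals).
||x|| = sqrt(3.951^2 + (-3.2875)^2) = 5.13985
Step 2: Project.
Since ||x|| > R, scale = R/||x|| = 4/5.13985 = 0.778233, proj(x) = scale * x
proj(x) = [3.074799, -2.558441]
Step 3: Dot product.
a^T * proj(x) = 5*3.074799 - 4*(-2.558441) = 25.6078


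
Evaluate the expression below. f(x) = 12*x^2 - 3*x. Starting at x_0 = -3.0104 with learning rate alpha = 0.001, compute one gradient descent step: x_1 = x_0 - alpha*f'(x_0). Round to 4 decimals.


We compute the gradient at x_0 and apply the update.
f'(x) = 24*x - 3
f'(-3.0104) = 24*-3.0104 - 3 = -75.2496
x_1 = -3.0104 - 0.001*-75.2496 = -2.9352


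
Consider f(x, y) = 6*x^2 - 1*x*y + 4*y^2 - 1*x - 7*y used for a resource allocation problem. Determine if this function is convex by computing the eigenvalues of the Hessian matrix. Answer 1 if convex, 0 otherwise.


The Hessian of f(x,y) = 6*x^2 - 1*x*y + 4*y^2 - 1*x - 7*y is:
H = [[12, -1], [-1, 8]]
Trace = 12 + 8 = 20
Determinant = 12*8 - (-1)^2 = 95
Discriminant = (20)^2 - 4*95 = 20.0
Eigenvalues: lambda_1 = 7.7639, lambda_2 = 12.2361
The function is convex.

1


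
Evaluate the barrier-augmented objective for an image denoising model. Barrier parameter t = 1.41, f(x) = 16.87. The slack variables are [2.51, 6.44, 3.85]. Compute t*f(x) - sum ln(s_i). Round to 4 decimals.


Step 1: Compute log-barrier.
ln values: [0.9203, 1.8625, 1.3481]
phi = -(0.9203 + 1.8625 + 1.3481) = -4.1309
Step 2: Compute augmented objective.
t*f(x) = 1.41*16.87 = 23.7867
Total = 23.7867 - 4.1309 = 19.6558


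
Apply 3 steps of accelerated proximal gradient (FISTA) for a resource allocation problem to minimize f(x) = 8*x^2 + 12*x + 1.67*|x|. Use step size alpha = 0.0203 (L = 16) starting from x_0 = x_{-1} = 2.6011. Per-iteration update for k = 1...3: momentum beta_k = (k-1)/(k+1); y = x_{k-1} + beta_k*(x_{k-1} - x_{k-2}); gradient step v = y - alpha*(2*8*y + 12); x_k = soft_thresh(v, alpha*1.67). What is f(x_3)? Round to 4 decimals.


FISTA on f(x) = 8*x^2 + 12*x + 1.67*|x|
L = 16, alpha = 0.0203
Iteration 1: beta = 0.0, y = 2.6011 + 0.0*(2.6011 - 2.6011) = 2.6011
  grad(y) = 53.6176, v = y - alpha*grad = 1.5127
  prox(v) = soft_thresh(1.5127, 0.0339) = 1.4788
Iteration 2: beta = 0.3333, y = 1.4788 + 0.3333*(1.4788 - 2.6011) = 1.1046
  grad(y) = 29.6744, v = y - alpha*grad = 0.5023
  prox(v) = soft_thresh(0.5023, 0.0339) = 0.4684
Iteration 3: beta = 0.5, y = 0.4684 + 0.5*(0.4684 - 1.4788) = -0.0368
  grad(y) = 11.4105, v = y - alpha*grad = -0.2685
  prox(v) = soft_thresh(-0.2685, 0.0339) = -0.2346
f(x_3) = 8*(-0.2346)^2 + 12*(-0.2346) + 1.67*|-0.2346| = -1.983


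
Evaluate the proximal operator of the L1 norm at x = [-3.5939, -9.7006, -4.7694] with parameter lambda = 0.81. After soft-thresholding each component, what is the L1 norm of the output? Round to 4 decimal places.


Soft-thresholding with lambda = 0.81:
prox(-3.5939) = sign(-3.5939)*max(|-3.5939| - 0.81, 0) = -2.7839
prox(-9.7006) = sign(-9.7006)*max(|-9.7006| - 0.81, 0) = -8.8906
prox(-4.7694) = sign(-4.7694)*max(|-4.7694| - 0.81, 0) = -3.9594
prox(x) = [-2.7839, -8.8906, -3.9594]
||prox(x)||_1 = 2.7839 + 8.8906 + 3.9594 = 15.6339


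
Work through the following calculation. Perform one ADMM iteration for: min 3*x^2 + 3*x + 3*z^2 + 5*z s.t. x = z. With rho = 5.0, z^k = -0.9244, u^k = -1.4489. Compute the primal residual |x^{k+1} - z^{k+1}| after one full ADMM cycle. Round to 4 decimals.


ADMM iteration with rho = 5.0, z^k = -0.9244, u^k = -1.4489
Step 1: x-update.
Minimize 3*x^2 + 3*x + (5.0/2)*(x + 0.9244 - 1.4489)^2
FOC: (2*3 + 5.0)*x = -3 + 5.0*(-0.9244 + 1.4489)
x^{k+1} = -0.0343
Step 2: z-update.
Minimize 3*z^2 + 5*z + (5.0/2)*(-0.0343 - z - 1.4489)^2
FOC: (2*3 + 5.0)*z = -5 + 5.0*(-0.0343 - 1.4489)
z^{k+1} = -1.1287
Step 3: u-update.
u^{k+1} = -1.4489 - 0.0343 + 1.1287 = -0.3545
Step 4: Primal residual = |-0.0343 + 1.1287| = 1.0944


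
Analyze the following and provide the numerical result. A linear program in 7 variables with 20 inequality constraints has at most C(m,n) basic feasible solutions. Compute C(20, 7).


Each vertex corresponds to some choice of n active constraints out of m, so the number of vertices is at most C(m, n) = m! / (n!(m-n)!).
m = 20, n = 7
Numerator: 20 * 19 * 18 * 17 * 16 * 15 * 14
Denominator: 7! = 5040
C(20, 7) = 77520


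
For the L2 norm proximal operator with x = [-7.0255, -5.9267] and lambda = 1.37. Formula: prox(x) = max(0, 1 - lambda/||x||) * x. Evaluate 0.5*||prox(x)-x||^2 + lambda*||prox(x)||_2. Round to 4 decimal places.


Step 1: Compute ||x||.
||x|| = 9.1915
Step 2: Compute scaling factor.
scale = max(0, 1 - 1.37/9.1915) = 0.8509
Step 3: prox(x) = [-5.9783, -5.0433]
||prox(x)|| = 7.8215
Step 4: Proximal objective.
0.5*||prox-x||^2 = 0.9385
lambda*||prox|| = 10.7155
Total = 11.6539


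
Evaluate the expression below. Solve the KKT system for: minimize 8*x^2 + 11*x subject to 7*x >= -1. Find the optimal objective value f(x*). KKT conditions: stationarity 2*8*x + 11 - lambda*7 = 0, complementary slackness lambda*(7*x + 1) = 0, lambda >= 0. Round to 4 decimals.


Step 1: Try lambda = 0 (constraint inactive).
x_unc = -11/(2*8) = -0.6875
Check: 7*-0.6875 = -4.8125 < -1 -- violated!
Step 2: Constraint must be active: 7*x = -1
x* = -1/7 = -0.1429 (rounded; the exact value -1/7 is used below)
lambda = (2*8*(-1/7) + 11)/7 = 1.2449
Step 3: Compute optimal value.
f(x*) = 8*(-1/7)^2 + 11*(-1/7) = -1.4082


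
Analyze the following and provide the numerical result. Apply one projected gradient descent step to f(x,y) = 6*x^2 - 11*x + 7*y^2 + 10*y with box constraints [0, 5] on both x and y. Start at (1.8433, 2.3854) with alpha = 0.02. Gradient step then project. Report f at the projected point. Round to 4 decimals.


Step 1: Compute gradient at (1.8433, 2.3854).
grad_x = 2*6*1.8433 - 11 = 11.1196
grad_y = 2*7*2.3854 + 10 = 43.3956
Step 2: Gradient step.
x_raw = 1.8433 - 0.02*11.1196 = 1.6209
y_raw = 2.3854 - 0.02*43.3956 = 1.5175
Step 3: Project onto [0, 5].
x_proj = clip(1.6209) = 1.6209
y_proj = clip(1.5175) = 1.5175
Step 4: Evaluate f.
f(1.6209, 1.5175) = 29.2283


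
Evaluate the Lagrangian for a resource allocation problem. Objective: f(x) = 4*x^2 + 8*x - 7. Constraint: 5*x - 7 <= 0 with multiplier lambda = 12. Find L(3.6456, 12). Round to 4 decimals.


Step 1: Evaluate f(x).
f(3.6456) = 4*3.6456^2 + 8*3.6456 - 7 = 75.3264
Step 2: Evaluate g(x).
g(3.6456) = 5*3.6456 - 7 = 11.228
Step 3: Compute Lagrangian.
L = 75.3264 + 12*11.228 = 210.0624


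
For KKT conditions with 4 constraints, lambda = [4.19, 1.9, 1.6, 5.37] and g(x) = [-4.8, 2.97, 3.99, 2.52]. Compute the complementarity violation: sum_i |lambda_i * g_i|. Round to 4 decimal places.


KKT complementary slackness check:
lambda_1 * g_1 = 4.19 * -4.8 = -20.112
lambda_2 * g_2 = 1.9 * 2.97 = 5.643
lambda_3 * g_3 = 1.6 * 3.99 = 6.384
lambda_4 * g_4 = 5.37 * 2.52 = 13.5324
Total violation = 20.112 + 5.643 + 6.384 + 13.5324 = 45.6714


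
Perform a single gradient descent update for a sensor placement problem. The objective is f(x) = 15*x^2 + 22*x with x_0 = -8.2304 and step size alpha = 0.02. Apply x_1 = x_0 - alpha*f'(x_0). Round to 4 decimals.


We compute the gradient at x_0 and apply the update.
f'(x) = 30*x + 22
f'(-8.2304) = 30*-8.2304 + 22 = -224.912
x_1 = -8.2304 - 0.02*-224.912 = -3.7322


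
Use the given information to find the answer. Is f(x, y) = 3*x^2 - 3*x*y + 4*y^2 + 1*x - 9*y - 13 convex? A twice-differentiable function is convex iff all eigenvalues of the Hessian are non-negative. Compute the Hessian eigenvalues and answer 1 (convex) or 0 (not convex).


The Hessian of f(x,y) = 3*x^2 - 3*x*y + 4*y^2 + 1*x - 9*y - 13 is:
H = [[6, -3], [-3, 8]]
Trace = 6 + 8 = 14
Determinant = 6*8 - (-3)^2 = 39
Discriminant = (14)^2 - 4*39 = 40.0
Eigenvalues: lambda_1 = 3.8377, lambda_2 = 10.1623
The function is convex.

1


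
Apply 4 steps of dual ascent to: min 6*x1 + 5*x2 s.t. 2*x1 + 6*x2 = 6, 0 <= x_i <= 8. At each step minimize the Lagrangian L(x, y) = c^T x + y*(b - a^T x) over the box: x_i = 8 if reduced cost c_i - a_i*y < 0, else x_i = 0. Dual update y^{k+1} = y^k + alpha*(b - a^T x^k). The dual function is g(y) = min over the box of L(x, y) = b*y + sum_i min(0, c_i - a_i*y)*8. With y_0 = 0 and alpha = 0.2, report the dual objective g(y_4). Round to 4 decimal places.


Dual ascent for LP: min 6*x1 + 5*x2, 2*x1 + 6*x2 = 6, 0 <= x_i <= 8
Step 1: y^k = 0.0, reduced costs: (6.0, 5.0)
  x^k = (0.0, 0.0), subgradient = b - a^T x = 6.0
  y^{k+1} = 0.0 + 0.2*6.0 = 1.2
Step 2: y^k = 1.2, reduced costs: (3.6, -2.2)
  x^k = (0.0, 8.0), subgradient = b - a^T x = -42.0
  y^{k+1} = 1.2 + 0.2*-42.0 = -7.2
Step 3: y^k = -7.2, reduced costs: (20.4, 48.2)
  x^k = (0.0, 0.0), subgradient = b - a^T x = 6.0
  y^{k+1} = -7.2 + 0.2*6.0 = -6.0
Step 4: y^k = -6.0, reduced costs: (18.0, 41.0)
  x^k = (0.0, 0.0), subgradient = b - a^T x = 6.0
  y^{k+1} = -6.0 + 0.2*6.0 = -4.8
Dual objective at y_4 = -4.8: reduced costs (15.6, 33.8), box minimizer x = (0.0, 0.0)
g(y_4) = b*y + (c1 - a1*y)*x1 + (c2 - a2*y)*x2 = 6*(-4.8) + 15.6*0.0 + 33.8*0.0 = -28.8 + 0.0 + 0.0 = -28.8


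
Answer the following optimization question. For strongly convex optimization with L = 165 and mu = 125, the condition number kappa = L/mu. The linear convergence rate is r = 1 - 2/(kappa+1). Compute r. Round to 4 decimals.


Step 1: Compute the condition number.
kappa = L/mu = 165/125 = 1.32
Step 2: Compute the convergence rate.
r = 1 - 2/(kappa + 1) = 1 - 2*mu/(L + mu) = (L - mu)/(L + mu) = 40/290 = 0.1379


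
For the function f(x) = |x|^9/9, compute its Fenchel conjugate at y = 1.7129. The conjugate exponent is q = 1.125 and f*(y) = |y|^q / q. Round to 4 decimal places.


The conjugate exponent q satisfies 1/p + 1/q = 1.
p = 9, so q = 9/(9 - 1) = 1.125
|y|^q = 1.7129^1.125 = 1.8321
f*(1.7129) = 1.8321 / 1.125 = 1.6285


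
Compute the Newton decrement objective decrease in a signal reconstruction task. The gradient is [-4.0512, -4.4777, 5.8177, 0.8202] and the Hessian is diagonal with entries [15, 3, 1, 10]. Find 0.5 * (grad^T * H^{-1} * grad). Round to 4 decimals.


Step 1: H is diagonal, so H^(-1) * g = [-0.2701, -1.4926, 5.8177, 0.082].
Step 2: g^T H^(-1) g = sum_i g_i^2 / H_ii
  = (-4.0512)^2/15 + (-4.4777)^2/3 + (5.8177)^2/1 + (0.8202)^2/10
  = 1.0941 + 6.6833 + 33.8456 + 0.0673 = 41.6903
Step 3: Objective decrease = 0.5 * g^T H^(-1) g = 20.8452


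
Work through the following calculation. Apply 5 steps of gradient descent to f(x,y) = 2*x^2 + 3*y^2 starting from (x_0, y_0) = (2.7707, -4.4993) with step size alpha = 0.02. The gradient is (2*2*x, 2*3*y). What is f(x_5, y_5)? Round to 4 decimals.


Gradient descent on f(x,y) = 2*x^2 + 3*y^2.
Starting point: (2.7707, -4.4993), alpha = 0.02
Step 1: grad_x = 2*2*2.7707 = 11.0828, grad_y = 2*3*-4.4993 = -26.9958
  x_1 = 2.7707 - 0.02*11.0828 = 2.549
  y_1 = -4.4993 - 0.02*-26.9958 = -3.9594
Step 2: grad_x = 2*2*2.549 = 10.1962, grad_y = 2*3*-3.9594 = -23.7563
  x_2 = 2.549 - 0.02*10.1962 = 2.3451
  y_2 = -3.9594 - 0.02*-23.7563 = -3.4843
Step 3: grad_x = 2*2*2.3451 = 9.3805, grad_y = 2*3*-3.4843 = -20.9055
  x_3 = 2.3451 - 0.02*9.3805 = 2.1575
  y_3 = -3.4843 - 0.02*-20.9055 = -3.0661
Step 4: grad_x = 2*2*2.1575 = 8.63, grad_y = 2*3*-3.0661 = -18.3969
  x_4 = 2.1575 - 0.02*8.63 = 1.9849
  y_4 = -3.0661 - 0.02*-18.3969 = -2.6982
Step 5: grad_x = 2*2*1.9849 = 7.9396, grad_y = 2*3*-2.6982 = -16.1893
  x_5 = 1.9849 - 0.02*7.9396 = 1.8261
  y_5 = -2.6982 - 0.02*-16.1893 = -2.3744
f(1.8261, -2.3744) = 2*1.8261^2 + 3*(-2.3744)^2 = 23.5831


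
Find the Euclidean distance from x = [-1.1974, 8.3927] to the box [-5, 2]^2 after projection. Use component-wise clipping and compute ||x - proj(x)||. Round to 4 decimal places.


Project each component onto [-5, 2].
clip(-1.1974) = -1.1974, clip(8.3927) = 2.0
Projection = [-1.1974, 2.0]
Squared diffs: [0.0, 40.8666]
Distance = sqrt(40.8666) = 6.3927


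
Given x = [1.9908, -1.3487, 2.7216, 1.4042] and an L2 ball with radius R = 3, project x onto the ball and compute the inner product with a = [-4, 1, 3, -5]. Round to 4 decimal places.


Step 1: Compute ||x|| (intermediates to 6 decimals).
||x|| = sqrt(1.9908^2 + (-1.3487)^2 + 2.7216^2 + 1.4042^2) = 3.893733
Step 2: Project.
Since ||x|| > R, scale = R/||x|| = 3/3.893733 = 0.770469, proj(x) = scale * x
proj(x) = [1.53385, -1.039132, 2.096908, 1.081893]
Step 3: Dot product.
a^T * proj(x) = -4*1.53385 + 1*(-1.039132) + 3*2.096908 - 5*1.081893 = -6.2933


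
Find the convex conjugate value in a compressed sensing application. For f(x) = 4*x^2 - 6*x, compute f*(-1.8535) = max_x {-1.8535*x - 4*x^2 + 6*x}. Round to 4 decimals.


f*(y) = sup_x {y*x - a*x^2 - b*x} = sup_x {(y-b)*x - a*x^2}
FOC: (y - b) - 2a*x = 0 => x* = (y - b)/(2a)
x* = (-1.8535 + 6)/(2*4) = 0.5183
f*(-1.8535) = (y-b)^2/(4a) = (-1.8535 + 6)^2/(4*4)
= 17.1935/16 = 1.0746


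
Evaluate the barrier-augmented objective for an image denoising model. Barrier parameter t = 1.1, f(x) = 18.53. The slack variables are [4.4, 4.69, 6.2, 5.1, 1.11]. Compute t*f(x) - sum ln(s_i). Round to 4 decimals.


Step 1: Compute log-barrier.
ln values: [1.4816, 1.5454, 1.8245, 1.6292, 0.1044]
phi = -(1.4816 + 1.5454 + 1.8245 + 1.6292 + 0.1044) = -6.5852
Step 2: Compute augmented objective.
t*f(x) = 1.1*18.53 = 20.383
Total = 20.383 - 6.5852 = 13.7978


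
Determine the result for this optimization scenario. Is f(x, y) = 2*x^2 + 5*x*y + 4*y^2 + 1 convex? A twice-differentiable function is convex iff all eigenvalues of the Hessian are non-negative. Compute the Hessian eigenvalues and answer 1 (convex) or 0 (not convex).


The Hessian of f(x,y) = 2*x^2 + 5*x*y + 4*y^2 + 1 is:
H = [[4, 5], [5, 8]]
Trace = 4 + 8 = 12
Determinant = 4*8 - (5)^2 = 7
Discriminant = (12)^2 - 4*7 = 116.0
Eigenvalues: lambda_1 = 0.6148, lambda_2 = 11.3852
The function is convex.

1


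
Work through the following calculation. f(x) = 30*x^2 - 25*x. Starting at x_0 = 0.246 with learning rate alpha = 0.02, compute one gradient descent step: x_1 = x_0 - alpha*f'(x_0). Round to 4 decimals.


We compute the gradient at x_0 and apply the update.
f'(x) = 60*x - 25
f'(0.246) = 60*0.246 - 25 = -10.24
x_1 = 0.246 - 0.02*-10.24 = 0.4508


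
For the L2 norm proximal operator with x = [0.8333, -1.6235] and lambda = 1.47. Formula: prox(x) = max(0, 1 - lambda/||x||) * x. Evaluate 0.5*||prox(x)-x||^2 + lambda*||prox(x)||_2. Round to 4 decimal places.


Step 1: Compute ||x||.
||x|| = 1.8249
Step 2: Compute scaling factor.
scale = max(0, 1 - 1.47/1.8249) = 0.1945
Step 3: prox(x) = [0.162, -0.3157]
||prox(x)|| = 0.3549
Step 4: Proximal objective.
0.5*||prox-x||^2 = 1.0805
lambda*||prox|| = 0.5217
Total = 1.6021


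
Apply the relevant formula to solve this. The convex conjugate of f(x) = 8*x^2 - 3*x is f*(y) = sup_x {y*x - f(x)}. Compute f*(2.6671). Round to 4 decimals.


f*(y) = sup_x {y*x - a*x^2 - b*x} = sup_x {(y-b)*x - a*x^2}
FOC: (y - b) - 2a*x = 0 => x* = (y - b)/(2a)
x* = (2.6671 + 3)/(2*8) = 0.3542
f*(2.6671) = (y-b)^2/(4a) = (2.6671 + 3)^2/(4*8)
= 32.116/32 = 1.0036


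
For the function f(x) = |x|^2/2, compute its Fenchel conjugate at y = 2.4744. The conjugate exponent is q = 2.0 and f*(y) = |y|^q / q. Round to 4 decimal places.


The conjugate exponent q satisfies 1/p + 1/q = 1.
p = 2, so q = 2/(2 - 1) = 2.0
|y|^q = 2.4744^2.0 = 6.1227
f*(2.4744) = 6.1227 / 2.0 = 3.0613


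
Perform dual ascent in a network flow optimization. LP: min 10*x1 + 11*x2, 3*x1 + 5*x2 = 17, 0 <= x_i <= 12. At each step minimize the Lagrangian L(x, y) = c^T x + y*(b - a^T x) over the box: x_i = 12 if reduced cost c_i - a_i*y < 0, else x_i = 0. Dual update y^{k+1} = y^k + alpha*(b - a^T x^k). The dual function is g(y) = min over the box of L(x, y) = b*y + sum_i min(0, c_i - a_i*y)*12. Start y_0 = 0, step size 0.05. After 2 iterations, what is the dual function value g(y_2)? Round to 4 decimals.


Dual ascent for LP: min 10*x1 + 11*x2, 3*x1 + 5*x2 = 17, 0 <= x_i <= 12
Step 1: y^k = 0.0, reduced costs: (10.0, 11.0)
  x^k = (0.0, 0.0), subgradient = b - a^T x = 17.0
  y^{k+1} = 0.0 + 0.05*17.0 = 0.85
Step 2: y^k = 0.85, reduced costs: (7.45, 6.75)
  x^k = (0.0, 0.0), subgradient = b - a^T x = 17.0
  y^{k+1} = 0.85 + 0.05*17.0 = 1.7
Dual objective at y_2 = 1.7: reduced costs (4.9, 2.5), box minimizer x = (0.0, 0.0)
g(y_2) = b*y + (c1 - a1*y)*x1 + (c2 - a2*y)*x2 = 17*1.7 + 4.9*0.0 + 2.5*0.0 = 28.9 + 0.0 + 0.0 = 28.9


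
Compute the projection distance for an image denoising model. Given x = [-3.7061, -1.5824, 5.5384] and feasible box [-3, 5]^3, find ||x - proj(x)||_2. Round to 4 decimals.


Project each component onto [-3, 5].
clip(-3.7061) = -3.0, clip(-1.5824) = -1.5824, clip(5.5384) = 5.0
Projection = [-3.0, -1.5824, 5.0]
Squared diffs: [0.4986, 0.0, 0.2899]
Distance = sqrt(0.7885) = 0.8879


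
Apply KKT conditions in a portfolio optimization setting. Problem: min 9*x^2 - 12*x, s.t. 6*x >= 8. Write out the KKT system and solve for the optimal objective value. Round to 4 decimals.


Step 1: Try lambda = 0 (constraint inactive).
x_unc = 12/(2*9) = 0.6667
Check: 6*0.6667 = 4.0002 < 8 -- violated!
Step 2: Constraint must be active: 6*x = 8
x* = 8/6 = 4/3 = 1.3333 (rounded; the exact value 4/3 is used below)
lambda = (2*9*(4/3) - 12)/6 = 2.0
Step 3: Compute optimal value.
f(x*) = 9*(4/3)^2 - 12*(4/3) = 0.0


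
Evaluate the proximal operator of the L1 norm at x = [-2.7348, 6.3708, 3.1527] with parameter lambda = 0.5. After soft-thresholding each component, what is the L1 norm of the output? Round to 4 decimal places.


Soft-thresholding with lambda = 0.5:
prox(-2.7348) = sign(-2.7348)*max(|-2.7348| - 0.5, 0) = -2.2348
prox(6.3708) = sign(6.3708)*max(|6.3708| - 0.5, 0) = 5.8708
prox(3.1527) = sign(3.1527)*max(|3.1527| - 0.5, 0) = 2.6527
prox(x) = [-2.2348, 5.8708, 2.6527]
||prox(x)||_1 = 2.2348 + 5.8708 + 2.6527 = 10.7583


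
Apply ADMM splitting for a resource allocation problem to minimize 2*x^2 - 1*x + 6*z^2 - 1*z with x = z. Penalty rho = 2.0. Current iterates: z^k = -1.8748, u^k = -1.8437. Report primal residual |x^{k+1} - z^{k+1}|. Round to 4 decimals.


ADMM iteration with rho = 2.0, z^k = -1.8748, u^k = -1.8437
Step 1: x-update.
Minimize 2*x^2 - 1*x + (2.0/2)*(x + 1.8748 - 1.8437)^2
FOC: (2*2 + 2.0)*x = 1 + 2.0*(-1.8748 + 1.8437)
x^{k+1} = 0.1563
Step 2: z-update.
Minimize 6*z^2 - 1*z + (2.0/2)*(0.1563 - z - 1.8437)^2
FOC: (2*6 + 2.0)*z = 1 + 2.0*(0.1563 - 1.8437)
z^{k+1} = -0.1696
Step 3: u-update.
u^{k+1} = -1.8437 + 0.1563 + 0.1696 = -1.5178
Step 4: Primal residual = |0.1563 + 0.1696| = 0.3259


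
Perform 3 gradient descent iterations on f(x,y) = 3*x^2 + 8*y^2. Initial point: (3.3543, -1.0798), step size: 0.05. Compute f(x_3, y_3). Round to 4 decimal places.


Gradient descent on f(x,y) = 3*x^2 + 8*y^2.
Starting point: (3.3543, -1.0798), alpha = 0.05
Step 1: grad_x = 2*3*3.3543 = 20.1258, grad_y = 2*8*-1.0798 = -17.2768
  x_1 = 3.3543 - 0.05*20.1258 = 2.348
  y_1 = -1.0798 - 0.05*-17.2768 = -0.216
Step 2: grad_x = 2*3*2.348 = 14.0881, grad_y = 2*8*-0.216 = -3.4554
  x_2 = 2.348 - 0.05*14.0881 = 1.6436
  y_2 = -0.216 - 0.05*-3.4554 = -0.0432
Step 3: grad_x = 2*3*1.6436 = 9.8616, grad_y = 2*8*-0.0432 = -0.6911
  x_3 = 1.6436 - 0.05*9.8616 = 1.1505
  y_3 = -0.0432 - 0.05*-0.6911 = -0.0086
f(1.1505, -0.0086) = 3*1.1505^2 + 8*(-0.0086)^2 = 3.9717


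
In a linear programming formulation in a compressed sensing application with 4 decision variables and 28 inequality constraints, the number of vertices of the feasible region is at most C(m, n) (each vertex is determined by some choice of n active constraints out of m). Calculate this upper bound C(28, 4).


Each vertex corresponds to some choice of n active constraints out of m, so the number of vertices is at most C(m, n) = m! / (n!(m-n)!).
m = 28, n = 4
Numerator: 28 * 27 * 26 * 25
Denominator: 4! = 24
C(28, 4) = 20475


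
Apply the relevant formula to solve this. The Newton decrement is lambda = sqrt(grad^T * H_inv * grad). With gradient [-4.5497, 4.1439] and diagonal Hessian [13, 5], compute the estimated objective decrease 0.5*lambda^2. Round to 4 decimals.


Step 1: H is diagonal, so H^(-1) * g = [-0.35, 0.8288].
Step 2: g^T H^(-1) g = sum_i g_i^2 / H_ii
  = (-4.5497)^2/13 + (4.1439)^2/5
  = 1.5923 + 3.4344 = 5.0267
Step 3: Objective decrease = 0.5 * g^T H^(-1) g = 2.5133


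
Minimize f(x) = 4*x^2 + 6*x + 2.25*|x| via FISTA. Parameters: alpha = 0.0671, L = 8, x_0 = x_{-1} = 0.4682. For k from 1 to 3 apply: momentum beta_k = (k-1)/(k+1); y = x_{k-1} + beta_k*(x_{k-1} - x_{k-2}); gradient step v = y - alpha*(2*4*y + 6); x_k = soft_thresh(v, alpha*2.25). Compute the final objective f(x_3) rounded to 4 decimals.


FISTA on f(x) = 4*x^2 + 6*x + 2.25*|x|
L = 8, alpha = 0.0671
Iteration 1: beta = 0.0, y = 0.4682 + 0.0*(0.4682 - 0.4682) = 0.4682
  grad(y) = 9.7456, v = y - alpha*grad = -0.1857
  prox(v) = soft_thresh(-0.1857, 0.151) = -0.0348
Iteration 2: beta = 0.3333, y = -0.0348 + 0.3333*(-0.0348 - 0.4682) = -0.2024
  grad(y) = 4.3807, v = y - alpha*grad = -0.4964
  prox(v) = soft_thresh(-0.4964, 0.151) = -0.3454
Iteration 3: beta = 0.5, y = -0.3454 + 0.5*(-0.3454 + 0.0348) = -0.5007
  grad(y) = 1.9945, v = y - alpha*grad = -0.6345
  prox(v) = soft_thresh(-0.6345, 0.151) = -0.4835
f(x_3) = 4*(-0.4835)^2 + 6*(-0.4835) + 2.25*|-0.4835| = -0.878


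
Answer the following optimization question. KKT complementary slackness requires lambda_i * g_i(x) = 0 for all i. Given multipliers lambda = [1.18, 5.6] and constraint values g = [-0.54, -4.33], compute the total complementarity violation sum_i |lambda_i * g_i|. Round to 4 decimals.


KKT complementary slackness check:
lambda_1 * g_1 = 1.18 * -0.54 = -0.6372
lambda_2 * g_2 = 5.6 * -4.33 = -24.248
Total violation = 0.6372 + 24.248 = 24.8852


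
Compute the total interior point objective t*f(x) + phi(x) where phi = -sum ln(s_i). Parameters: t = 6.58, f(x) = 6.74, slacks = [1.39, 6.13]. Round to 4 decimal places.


Step 1: Compute log-barrier.
ln values: [0.3293, 1.8132]
phi = -(0.3293 + 1.8132) = -2.1425
Step 2: Compute augmented objective.
t*f(x) = 6.58*6.74 = 44.3492
Total = 44.3492 - 2.1425 = 42.2067


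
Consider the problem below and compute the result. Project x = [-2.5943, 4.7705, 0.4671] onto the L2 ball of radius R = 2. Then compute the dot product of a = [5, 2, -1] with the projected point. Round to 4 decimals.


Step 1: Compute ||x|| (intermediates to 6 decimals).
||x|| = sqrt((-2.5943)^2 + 4.7705^2 + 0.4671^2) = 5.450344
Step 2: Project.
Since ||x|| > R, scale = R/||x|| = 2/5.450344 = 0.366949, proj(x) = scale * x
proj(x) = [-0.951976, 1.75053, 0.171402]
Step 3: Dot product.
a^T * proj(x) = 5*(-0.951976) + 2*1.75053 - 1*0.171402 = -1.4302


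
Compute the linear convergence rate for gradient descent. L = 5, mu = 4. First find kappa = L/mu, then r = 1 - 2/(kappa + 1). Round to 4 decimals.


Step 1: Compute the condition number.
kappa = L/mu = 5/4 = 1.25
Step 2: Compute the convergence rate.
r = 1 - 2/(kappa + 1) = 1 - 2*mu/(L + mu) = (L - mu)/(L + mu) = 1/9 = 0.1111


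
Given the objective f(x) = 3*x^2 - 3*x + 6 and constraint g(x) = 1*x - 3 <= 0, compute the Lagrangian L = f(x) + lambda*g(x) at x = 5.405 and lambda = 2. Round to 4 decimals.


Step 1: Evaluate f(x).
f(5.405) = 3*5.405^2 - 3*5.405 + 6 = 77.4271
Step 2: Evaluate g(x).
g(5.405) = 1*5.405 - 3 = 2.405
Step 3: Compute Lagrangian.
L = 77.4271 + 2*2.405 = 82.2371


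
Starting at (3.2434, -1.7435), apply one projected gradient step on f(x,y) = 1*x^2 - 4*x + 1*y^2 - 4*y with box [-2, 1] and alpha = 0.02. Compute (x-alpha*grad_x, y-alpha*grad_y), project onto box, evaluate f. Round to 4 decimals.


Step 1: Compute gradient at (3.2434, -1.7435).
grad_x = 2*1*3.2434 - 4 = 2.4868
grad_y = 2*1*-1.7435 - 4 = -7.487
Step 2: Gradient step.
x_raw = 3.2434 - 0.02*2.4868 = 3.1937
y_raw = -1.7435 - 0.02*-7.487 = -1.5938
Step 3: Project onto [-2, 1].
x_proj = clip(3.1937) = 1.0
y_proj = clip(-1.5938) = -1.5938
Step 4: Evaluate f.
f(1.0, -1.5938) = 5.9151


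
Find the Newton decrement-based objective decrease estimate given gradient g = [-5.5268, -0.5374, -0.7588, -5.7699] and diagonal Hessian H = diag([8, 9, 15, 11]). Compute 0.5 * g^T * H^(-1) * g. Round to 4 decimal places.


Step 1: H is diagonal, so H^(-1) * g = [-0.6909, -0.0597, -0.0506, -0.5245].
Step 2: g^T H^(-1) g = sum_i g_i^2 / H_ii
  = (-5.5268)^2/8 + (-0.5374)^2/9 + (-0.7588)^2/15 + (-5.7699)^2/11
  = 3.8182 + 0.0321 + 0.0384 + 3.0265 = 6.9152
Step 3: Objective decrease = 0.5 * g^T H^(-1) g = 3.4576


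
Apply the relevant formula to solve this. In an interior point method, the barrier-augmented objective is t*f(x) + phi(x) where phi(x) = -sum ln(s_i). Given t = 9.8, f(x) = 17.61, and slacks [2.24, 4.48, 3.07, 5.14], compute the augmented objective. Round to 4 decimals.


Step 1: Compute log-barrier.
ln values: [0.8065, 1.4996, 1.1217, 1.6371]
phi = -(0.8065 + 1.4996 + 1.1217 + 1.6371) = -5.0648
Step 2: Compute augmented objective.
t*f(x) = 9.8*17.61 = 172.578
Total = 172.578 - 5.0648 = 167.5132


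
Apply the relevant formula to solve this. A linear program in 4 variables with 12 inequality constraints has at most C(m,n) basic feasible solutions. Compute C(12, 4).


Each vertex corresponds to some choice of n active constraints out of m, so the number of vertices is at most C(m, n) = m! / (n!(m-n)!).
m = 12, n = 4
Numerator: 12 * 11 * 10 * 9
Denominator: 4! = 24
C(12, 4) = 495


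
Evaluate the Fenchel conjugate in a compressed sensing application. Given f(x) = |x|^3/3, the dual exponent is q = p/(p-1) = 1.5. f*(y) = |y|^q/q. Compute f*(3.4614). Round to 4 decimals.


The conjugate exponent q satisfies 1/p + 1/q = 1.
p = 3, so q = 3/(3 - 1) = 1.5
|y|^q = 3.4614^1.5 = 6.4399
f*(3.4614) = 6.4399 / 1.5 = 4.2933


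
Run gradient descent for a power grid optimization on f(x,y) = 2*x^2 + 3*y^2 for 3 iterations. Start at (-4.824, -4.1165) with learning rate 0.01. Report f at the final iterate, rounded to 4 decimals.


Gradient descent on f(x,y) = 2*x^2 + 3*y^2.
Starting point: (-4.824, -4.1165), alpha = 0.01
Step 1: grad_x = 2*2*-4.824 = -19.296, grad_y = 2*3*-4.1165 = -24.699
  x_1 = -4.824 - 0.01*-19.296 = -4.631
  y_1 = -4.1165 - 0.01*-24.699 = -3.8695
Step 2: grad_x = 2*2*-4.631 = -18.5242, grad_y = 2*3*-3.8695 = -23.2171
  x_2 = -4.631 - 0.01*-18.5242 = -4.4458
  y_2 = -3.8695 - 0.01*-23.2171 = -3.6373
Step 3: grad_x = 2*2*-4.4458 = -17.7832, grad_y = 2*3*-3.6373 = -21.824
  x_3 = -4.4458 - 0.01*-17.7832 = -4.268
  y_3 = -3.6373 - 0.01*-21.824 = -3.4191
f(-4.268, -3.4191) = 2*(-4.268)^2 + 3*(-3.4191)^2 = 71.5018


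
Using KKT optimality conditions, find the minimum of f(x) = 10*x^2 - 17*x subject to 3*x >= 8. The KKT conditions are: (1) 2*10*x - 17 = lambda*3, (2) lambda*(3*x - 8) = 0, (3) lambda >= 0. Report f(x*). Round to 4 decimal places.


Step 1: Try lambda = 0 (constraint inactive).
x_unc = 17/(2*10) = 0.85
Check: 3*0.85 = 2.55 < 8 -- violated!
Step 2: Constraint must be active: 3*x = 8
x* = 8/3 = 2.6667 (rounded; the exact value 8/3 is used below)
lambda = (2*10*(8/3) - 17)/3 = 12.1111
Step 3: Compute optimal value.
f(x*) = 10*(8/3)^2 - 17*(8/3) = 25.7778


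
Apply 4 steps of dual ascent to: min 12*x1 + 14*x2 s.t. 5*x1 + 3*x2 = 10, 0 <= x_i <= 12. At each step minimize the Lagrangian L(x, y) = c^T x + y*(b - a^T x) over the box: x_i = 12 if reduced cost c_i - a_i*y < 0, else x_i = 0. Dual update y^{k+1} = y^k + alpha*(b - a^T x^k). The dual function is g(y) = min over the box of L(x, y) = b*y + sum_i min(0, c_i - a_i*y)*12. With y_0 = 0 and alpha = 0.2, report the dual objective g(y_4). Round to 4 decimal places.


Dual ascent for LP: min 12*x1 + 14*x2, 5*x1 + 3*x2 = 10, 0 <= x_i <= 12
Step 1: y^k = 0.0, reduced costs: (12.0, 14.0)
  x^k = (0.0, 0.0), subgradient = b - a^T x = 10.0
  y^{k+1} = 0.0 + 0.2*10.0 = 2.0
Step 2: y^k = 2.0, reduced costs: (2.0, 8.0)
  x^k = (0.0, 0.0), subgradient = b - a^T x = 10.0
  y^{k+1} = 2.0 + 0.2*10.0 = 4.0
Step 3: y^k = 4.0, reduced costs: (-8.0, 2.0)
  x^k = (12.0, 0.0), subgradient = b - a^T x = -50.0
  y^{k+1} = 4.0 + 0.2*-50.0 = -6.0
Step 4: y^k = -6.0, reduced costs: (42.0, 32.0)
  x^k = (0.0, 0.0), subgradient = b - a^T x = 10.0
  y^{k+1} = -6.0 + 0.2*10.0 = -4.0
Dual objective at y_4 = -4.0: reduced costs (32.0, 26.0), box minimizer x = (0.0, 0.0)
g(y_4) = b*y + (c1 - a1*y)*x1 + (c2 - a2*y)*x2 = 10*(-4.0) + 32.0*0.0 + 26.0*0.0 = -40.0 + 0.0 + 0.0 = -40.0


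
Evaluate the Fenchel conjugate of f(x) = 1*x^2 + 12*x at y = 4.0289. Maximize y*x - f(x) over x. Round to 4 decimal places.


f*(y) = sup_x {y*x - a*x^2 - b*x} = sup_x {(y-b)*x - a*x^2}
FOC: (y - b) - 2a*x = 0 => x* = (y - b)/(2a)
x* = (4.0289 - 12)/(2*1) = -3.9856
f*(4.0289) = (y-b)^2/(4a) = (4.0289 - 12)^2/(4*1)
= 63.5384/4 = 15.8846


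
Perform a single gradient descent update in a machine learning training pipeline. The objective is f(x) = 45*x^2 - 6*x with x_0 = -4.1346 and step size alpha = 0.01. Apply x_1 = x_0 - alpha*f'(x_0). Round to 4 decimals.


We compute the gradient at x_0 and apply the update.
f'(x) = 90*x - 6
f'(-4.1346) = 90*-4.1346 - 6 = -378.114
x_1 = -4.1346 - 0.01*-378.114 = -0.3535


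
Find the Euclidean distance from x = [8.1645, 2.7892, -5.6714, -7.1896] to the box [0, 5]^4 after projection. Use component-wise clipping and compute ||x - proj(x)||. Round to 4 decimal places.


Project each component onto [0, 5].
clip(8.1645) = 5.0, clip(2.7892) = 2.7892, clip(-5.6714) = 0.0, clip(-7.1896) = 0.0
Projection = [5.0, 2.7892, 0.0, 0.0]
Squared diffs: [10.0141, 0.0, 32.1648, 51.6903]
Distance = sqrt(93.8692) = 9.6886


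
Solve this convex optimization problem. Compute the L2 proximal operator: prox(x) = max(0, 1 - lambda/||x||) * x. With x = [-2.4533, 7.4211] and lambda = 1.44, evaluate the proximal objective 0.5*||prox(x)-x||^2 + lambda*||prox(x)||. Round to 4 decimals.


Step 1: Compute ||x||.
||x|| = 7.8161
Step 2: Compute scaling factor.
scale = max(0, 1 - 1.44/7.8161) = 0.8158
Step 3: prox(x) = [-2.0013, 6.0539]
||prox(x)|| = 6.3761
Step 4: Proximal objective.
0.5*||prox-x||^2 = 1.0368
lambda*||prox|| = 9.1816
Total = 10.2184


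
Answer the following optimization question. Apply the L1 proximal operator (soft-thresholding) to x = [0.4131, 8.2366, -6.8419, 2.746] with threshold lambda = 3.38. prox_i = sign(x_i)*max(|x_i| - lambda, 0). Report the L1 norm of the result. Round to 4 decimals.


Soft-thresholding with lambda = 3.38:
prox(0.4131) = sign(0.4131)*max(|0.4131| - 3.38, 0) = 0.0
prox(8.2366) = sign(8.2366)*max(|8.2366| - 3.38, 0) = 4.8566
prox(-6.8419) = sign(-6.8419)*max(|-6.8419| - 3.38, 0) = -3.4619
prox(2.746) = sign(2.746)*max(|2.746| - 3.38, 0) = 0.0
prox(x) = [0.0, 4.8566, -3.4619, 0.0]
||prox(x)||_1 = 0.0 + 4.8566 + 3.4619 + 0.0 = 8.3185


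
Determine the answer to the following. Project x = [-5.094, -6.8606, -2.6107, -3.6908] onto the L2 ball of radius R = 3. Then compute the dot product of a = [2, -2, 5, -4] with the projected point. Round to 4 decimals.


Step 1: Compute ||x|| (intermediates to 6 decimals).
||x|| = sqrt((-5.094)^2 + (-6.8606)^2 + (-2.6107)^2 + (-3.6908)^2) = 9.667183
Step 2: Project.
Since ||x|| > R, scale = R/||x|| = 3/9.667183 = 0.310328, proj(x) = scale * x
proj(x) = [-1.580811, -2.129036, -0.810173, -1.145359]
Step 3: Dot product.
a^T * proj(x) = 2*(-1.580811) - 2*(-2.129036) + 5*(-0.810173) - 4*(-1.145359) = 1.627


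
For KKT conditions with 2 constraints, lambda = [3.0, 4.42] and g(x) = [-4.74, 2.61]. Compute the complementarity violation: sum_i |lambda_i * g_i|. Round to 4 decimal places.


KKT complementary slackness check:
lambda_1 * g_1 = 3.0 * -4.74 = -14.22
lambda_2 * g_2 = 4.42 * 2.61 = 11.5362
Total violation = 14.22 + 11.5362 = 25.7562


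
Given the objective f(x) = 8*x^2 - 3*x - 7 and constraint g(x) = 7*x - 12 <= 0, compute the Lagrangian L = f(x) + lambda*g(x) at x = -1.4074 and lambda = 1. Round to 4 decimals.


Step 1: Evaluate f(x).
f(-1.4074) = 8*(-1.4074)^2 - 3*(-1.4074) - 7 = 13.0684
Step 2: Evaluate g(x).
g(-1.4074) = 7*-1.4074 - 12 = -21.8518
Step 3: Compute Lagrangian.
L = 13.0684 + 1*-21.8518 = -8.7834


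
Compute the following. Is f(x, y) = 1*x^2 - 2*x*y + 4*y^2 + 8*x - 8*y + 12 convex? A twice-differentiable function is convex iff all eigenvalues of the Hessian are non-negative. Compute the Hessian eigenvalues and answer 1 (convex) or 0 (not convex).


The Hessian of f(x,y) = 1*x^2 - 2*x*y + 4*y^2 + 8*x - 8*y + 12 is:
H = [[2, -2], [-2, 8]]
Trace = 2 + 8 = 10
Determinant = 2*8 - (-2)^2 = 12
Discriminant = (10)^2 - 4*12 = 52.0
Eigenvalues: lambda_1 = 1.3944, lambda_2 = 8.6056
The function is convex.

1


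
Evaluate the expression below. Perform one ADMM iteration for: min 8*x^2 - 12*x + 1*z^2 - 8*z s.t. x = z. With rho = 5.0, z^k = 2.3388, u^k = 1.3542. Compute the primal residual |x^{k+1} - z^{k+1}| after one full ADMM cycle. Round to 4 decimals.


ADMM iteration with rho = 5.0, z^k = 2.3388, u^k = 1.3542
Step 1: x-update.
Minimize 8*x^2 - 12*x + (5.0/2)*(x - 2.3388 + 1.3542)^2
FOC: (2*8 + 5.0)*x = 12 + 5.0*(2.3388 - 1.3542)
x^{k+1} = 0.8059
Step 2: z-update.
Minimize 1*z^2 - 8*z + (5.0/2)*(0.8059 - z + 1.3542)^2
FOC: (2*1 + 5.0)*z = 8 + 5.0*(0.8059 + 1.3542)
z^{k+1} = 2.6858
Step 3: u-update.
u^{k+1} = 1.3542 + 0.8059 - 2.6858 = -0.5257
Step 4: Primal residual = |0.8059 - 2.6858| = 1.8799


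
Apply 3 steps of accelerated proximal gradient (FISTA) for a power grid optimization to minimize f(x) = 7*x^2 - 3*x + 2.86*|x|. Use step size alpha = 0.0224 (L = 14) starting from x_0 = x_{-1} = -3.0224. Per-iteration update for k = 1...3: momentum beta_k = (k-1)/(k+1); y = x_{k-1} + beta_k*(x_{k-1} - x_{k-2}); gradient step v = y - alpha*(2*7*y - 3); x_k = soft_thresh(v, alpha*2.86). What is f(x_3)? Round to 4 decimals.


FISTA on f(x) = 7*x^2 - 3*x + 2.86*|x|
L = 14, alpha = 0.0224
Iteration 1: beta = 0.0, y = -3.0224 + 0.0*(-3.0224 + 3.0224) = -3.0224
  grad(y) = -45.3136, v = y - alpha*grad = -2.0074
  prox(v) = soft_thresh(-2.0074, 0.0641) = -1.9433
Iteration 2: beta = 0.3333, y = -1.9433 + 0.3333*(-1.9433 + 3.0224) = -1.5836
  grad(y) = -25.1706, v = y - alpha*grad = -1.0198
  prox(v) = soft_thresh(-1.0198, 0.0641) = -0.9557
Iteration 3: beta = 0.5, y = -0.9557 + 0.5*(-0.9557 + 1.9433) = -0.4619
  grad(y) = -9.4671, v = y - alpha*grad = -0.2499
  prox(v) = soft_thresh(-0.2499, 0.0641) = -0.1858
f(x_3) = 7*(-0.1858)^2 - 3*(-0.1858) + 2.86*|-0.1858| = 1.3305


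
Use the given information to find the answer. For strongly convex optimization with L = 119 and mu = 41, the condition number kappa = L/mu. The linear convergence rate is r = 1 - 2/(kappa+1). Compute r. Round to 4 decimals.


Step 1: Compute the condition number.
kappa = L/mu = 119/41 = 2.9024
Step 2: Compute the convergence rate.
r = 1 - 2/(kappa + 1) = 1 - 2*mu/(L + mu) = (L - mu)/(L + mu) = 78/160 = 0.4875


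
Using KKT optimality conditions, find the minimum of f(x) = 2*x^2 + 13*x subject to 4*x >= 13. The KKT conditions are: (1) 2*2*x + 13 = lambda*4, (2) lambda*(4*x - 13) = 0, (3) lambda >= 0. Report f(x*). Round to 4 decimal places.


Step 1: Try lambda = 0 (constraint inactive).
x_unc = -13/(2*2) = -3.25
Check: 4*-3.25 = -13.0 < 13 -- violated!
Step 2: Constraint must be active: 4*x = 13
x* = 13/4 = 3.25
lambda = (2*2*3.25 + 13)/4 = 6.5
Step 3: Compute optimal value.
f(x*) = 2*3.25^2 + 13*3.25 = 63.375


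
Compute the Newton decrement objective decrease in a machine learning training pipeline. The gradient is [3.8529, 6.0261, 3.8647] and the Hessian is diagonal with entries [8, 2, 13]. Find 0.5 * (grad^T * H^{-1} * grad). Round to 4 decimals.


Step 1: H is diagonal, so H^(-1) * g = [0.4816, 3.0131, 0.2973].
Step 2: g^T H^(-1) g = sum_i g_i^2 / H_ii
  = (3.8529)^2/8 + (6.0261)^2/2 + (3.8647)^2/13
  = 1.8556 + 18.1569 + 1.1489 = 21.1615
Step 3: Objective decrease = 0.5 * g^T H^(-1) g = 10.5807


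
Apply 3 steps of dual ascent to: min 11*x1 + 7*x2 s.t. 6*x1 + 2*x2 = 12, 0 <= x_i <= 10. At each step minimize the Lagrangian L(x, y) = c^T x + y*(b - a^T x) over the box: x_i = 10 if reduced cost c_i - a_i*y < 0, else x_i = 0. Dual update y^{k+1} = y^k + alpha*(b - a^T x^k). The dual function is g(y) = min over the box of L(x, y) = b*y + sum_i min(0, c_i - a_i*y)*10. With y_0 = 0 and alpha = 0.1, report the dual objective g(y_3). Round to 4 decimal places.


Dual ascent for LP: min 11*x1 + 7*x2, 6*x1 + 2*x2 = 12, 0 <= x_i <= 10
Step 1: y^k = 0.0, reduced costs: (11.0, 7.0)
  x^k = (0.0, 0.0), subgradient = b - a^T x = 12.0
  y^{k+1} = 0.0 + 0.1*12.0 = 1.2
Step 2: y^k = 1.2, reduced costs: (3.8, 4.6)
  x^k = (0.0, 0.0), subgradient = b - a^T x = 12.0
  y^{k+1} = 1.2 + 0.1*12.0 = 2.4
Step 3: y^k = 2.4, reduced costs: (-3.4, 2.2)
  x^k = (10.0, 0.0), subgradient = b - a^T x = -48.0
  y^{k+1} = 2.4 + 0.1*-48.0 = -2.4
Dual objective at y_3 = -2.4: reduced costs (25.4, 11.8), box minimizer x = (0.0, 0.0)
g(y_3) = b*y + (c1 - a1*y)*x1 + (c2 - a2*y)*x2 = 12*(-2.4) + 25.4*0.0 + 11.8*0.0 = -28.8 + 0.0 + 0.0 = -28.8


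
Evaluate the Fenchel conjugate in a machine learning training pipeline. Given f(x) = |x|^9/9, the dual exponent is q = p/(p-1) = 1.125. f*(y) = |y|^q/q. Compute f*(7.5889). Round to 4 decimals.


The conjugate exponent q satisfies 1/p + 1/q = 1.
p = 9, so q = 9/(9 - 1) = 1.125
|y|^q = 7.5889^1.125 = 9.7769
f*(7.5889) = 9.7769 / 1.125 = 8.6906


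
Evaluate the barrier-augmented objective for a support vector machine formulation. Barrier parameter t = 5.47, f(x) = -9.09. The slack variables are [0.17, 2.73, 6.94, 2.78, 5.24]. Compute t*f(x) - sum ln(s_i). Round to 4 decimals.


Step 1: Compute log-barrier.
ln values: [-1.772, 1.0043, 1.9373, 1.0225, 1.6563]
phi = -(-1.772 + 1.0043 + 1.9373 + 1.0225 + 1.6563) = -3.8484
Step 2: Compute augmented objective.
t*f(x) = 5.47*-9.09 = -49.7223
Total = -49.7223 - 3.8484 = -53.5707


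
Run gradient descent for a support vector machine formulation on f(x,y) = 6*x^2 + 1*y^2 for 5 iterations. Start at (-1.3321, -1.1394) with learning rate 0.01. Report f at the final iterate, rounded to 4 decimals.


Gradient descent on f(x,y) = 6*x^2 + 1*y^2.
Starting point: (-1.3321, -1.1394), alpha = 0.01
Step 1: grad_x = 2*6*-1.3321 = -15.9852, grad_y = 2*1*-1.1394 = -2.2788
  x_1 = -1.3321 - 0.01*-15.9852 = -1.1722
  y_1 = -1.1394 - 0.01*-2.2788 = -1.1166
Step 2: grad_x = 2*6*-1.1722 = -14.067, grad_y = 2*1*-1.1166 = -2.2332
  x_2 = -1.1722 - 0.01*-14.067 = -1.0316
  y_2 = -1.1166 - 0.01*-2.2332 = -1.0943
Step 3: grad_x = 2*6*-1.0316 = -12.3789, grad_y = 2*1*-1.0943 = -2.1886
  x_3 = -1.0316 - 0.01*-12.3789 = -0.9078
  y_3 = -1.0943 - 0.01*-2.1886 = -1.0724
Step 4: grad_x = 2*6*-0.9078 = -10.8935, grad_y = 2*1*-1.0724 = -2.1448
  x_4 = -0.9078 - 0.01*-10.8935 = -0.7989
  y_4 = -1.0724 - 0.01*-2.1448 = -1.0509
Step 5: grad_x = 2*6*-0.7989 = -9.5863, grad_y = 2*1*-1.0509 = -2.1019
  x_5 = -0.7989 - 0.01*-9.5863 = -0.703
  y_5 = -1.0509 - 0.01*-2.1019 = -1.0299
f(-0.703, -1.0299) = 6*(-0.703)^2 + 1*(-1.0299)^2 = 4.0259
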